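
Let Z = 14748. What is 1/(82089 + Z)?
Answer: 1/96837 ≈ 1.0327e-5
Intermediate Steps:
1/(82089 + Z) = 1/(82089 + 14748) = 1/96837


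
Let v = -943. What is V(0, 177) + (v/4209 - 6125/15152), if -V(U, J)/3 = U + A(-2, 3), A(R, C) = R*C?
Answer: 48168581/2772816 ≈ 17.372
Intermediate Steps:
A(R, C) = C*R
V(U, J) = 18 - 3*U (V(U, J) = -3*(U + 3*(-2)) = -3*(U - 6) = -3*(-6 + U) = 18 - 3*U)
V(0, 177) + (v/4209 - 6125/15152) = (18 - 3*0) + (-943/4209 - 6125/15152) = (18 + 0) + (-943*1/4209 - 6125*1/15152) = 18 + (-41/183 - 6125/15152) = 18 - 1742107/2772816 = 48168581/2772816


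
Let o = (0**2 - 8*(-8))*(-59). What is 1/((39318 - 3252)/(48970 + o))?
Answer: 22597/18033 ≈ 1.2531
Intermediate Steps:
o = -3776 (o = (0 + 64)*(-59) = 64*(-59) = -3776)
1/((39318 - 3252)/(48970 + o)) = 1/((39318 - 3252)/(48970 - 3776)) = 1/(36066/45194) = 1/(36066*(1/45194)) = 1/(18033/22597) = 22597/18033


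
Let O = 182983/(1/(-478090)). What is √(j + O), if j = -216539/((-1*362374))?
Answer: I*√11487736442005003950134/362374 ≈ 2.9577e+5*I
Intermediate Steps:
O = -87482342470 (O = 182983/(-1/478090) = 182983*(-478090) = -87482342470)
j = 216539/362374 (j = -216539/(-362374) = -216539*(-1/362374) = 216539/362374 ≈ 0.59756)
√(j + O) = √(216539/362374 - 87482342470) = √(-31701326370007241/362374) = I*√11487736442005003950134/362374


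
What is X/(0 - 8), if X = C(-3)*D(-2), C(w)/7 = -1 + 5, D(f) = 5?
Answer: -35/2 ≈ -17.500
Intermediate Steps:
C(w) = 28 (C(w) = 7*(-1 + 5) = 7*4 = 28)
X = 140 (X = 28*5 = 140)
X/(0 - 8) = 140/(0 - 8) = 140/(-8) = 140*(-⅛) = -35/2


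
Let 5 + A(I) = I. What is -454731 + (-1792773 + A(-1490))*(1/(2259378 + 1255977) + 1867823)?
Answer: -11781274597233838993/3515355 ≈ -3.3514e+12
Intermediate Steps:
A(I) = -5 + I
-454731 + (-1792773 + A(-1490))*(1/(2259378 + 1255977) + 1867823) = -454731 + (-1792773 + (-5 - 1490))*(1/(2259378 + 1255977) + 1867823) = -454731 + (-1792773 - 1495)*(1/3515355 + 1867823) = -454731 - 1794268*(1/3515355 + 1867823) = -454731 - 1794268*6566060922166/3515355 = -454731 - 11781272998692944488/3515355 = -11781274597233838993/3515355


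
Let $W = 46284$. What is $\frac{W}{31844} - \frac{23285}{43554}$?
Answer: $\frac{16767971}{18249126} \approx 0.91884$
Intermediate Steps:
$\frac{W}{31844} - \frac{23285}{43554} = \frac{46284}{31844} - \frac{23285}{43554} = 46284 \cdot \frac{1}{31844} - \frac{23285}{43554} = \frac{609}{419} - \frac{23285}{43554} = \frac{16767971}{18249126}$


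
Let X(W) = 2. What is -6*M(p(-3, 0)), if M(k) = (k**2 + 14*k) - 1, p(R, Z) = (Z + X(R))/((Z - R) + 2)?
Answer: -714/25 ≈ -28.560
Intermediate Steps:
p(R, Z) = (2 + Z)/(2 + Z - R) (p(R, Z) = (Z + 2)/((Z - R) + 2) = (2 + Z)/(2 + Z - R))
M(k) = -1 + k**2 + 14*k
-6*M(p(-3, 0)) = -6*(-1 + ((2 + 0)/(2 + 0 - 1*(-3)))**2 + 14*((2 + 0)/(2 + 0 - 1*(-3)))) = -6*(-1 + (2/(2 + 0 + 3))**2 + 14*(2/(2 + 0 + 3))) = -6*(-1 + (2/5)**2 + 14*(2/5)) = -6*(-1 + 4/25 + 28/5) = -6*119/25 = -714/25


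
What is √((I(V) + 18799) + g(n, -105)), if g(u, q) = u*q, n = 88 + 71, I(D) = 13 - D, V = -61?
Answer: 33*√2 ≈ 46.669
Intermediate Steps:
n = 159
g(u, q) = q*u
√((I(V) + 18799) + g(n, -105)) = √(((13 - 1*(-61)) + 18799) - 105*159) = √(((13 + 61) + 18799) - 16695) = √((74 + 18799) - 16695) = √(18873 - 16695) = √2178 = 33*√2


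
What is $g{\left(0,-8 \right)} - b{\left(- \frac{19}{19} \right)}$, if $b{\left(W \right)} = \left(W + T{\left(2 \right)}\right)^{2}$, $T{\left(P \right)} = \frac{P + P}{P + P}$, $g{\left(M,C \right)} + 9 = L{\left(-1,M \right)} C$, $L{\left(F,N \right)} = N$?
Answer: $-9$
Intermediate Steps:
$g{\left(M,C \right)} = -9 + C M$ ($g{\left(M,C \right)} = -9 + M C = -9 + C M$)
$T{\left(P \right)} = 1$ ($T{\left(P \right)} = \frac{2 P}{2 P} = 2 P \frac{1}{2 P} = 1$)
$b{\left(W \right)} = \left(1 + W\right)^{2}$ ($b{\left(W \right)} = \left(W + 1\right)^{2} = \left(1 + W\right)^{2}$)
$g{\left(0,-8 \right)} - b{\left(- \frac{19}{19} \right)} = \left(-9 - 0\right) - \left(1 - \frac{19}{19}\right)^{2} = \left(-9 + 0\right) - \left(1 - 1\right)^{2} = -9 - \left(1 - 1\right)^{2} = -9 - 0^{2} = -9 - 0 = -9 + 0 = -9$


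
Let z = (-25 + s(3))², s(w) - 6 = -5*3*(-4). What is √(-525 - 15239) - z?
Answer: -1681 + 2*I*√3941 ≈ -1681.0 + 125.55*I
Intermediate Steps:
s(w) = 66 (s(w) = 6 - 5*3*(-4) = 6 - 15*(-4) = 6 + 60 = 66)
z = 1681 (z = (-25 + 66)² = 41² = 1681)
√(-525 - 15239) - z = √(-525 - 15239) - 1*1681 = √(-15764) - 1681 = 2*I*√3941 - 1681 = -1681 + 2*I*√3941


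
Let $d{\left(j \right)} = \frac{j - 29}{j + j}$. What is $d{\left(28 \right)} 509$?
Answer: $- \frac{509}{56} \approx -9.0893$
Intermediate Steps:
$d{\left(j \right)} = \frac{-29 + j}{2 j}$
$d{\left(28 \right)} 509 = \frac{-29 + 28}{2 \cdot 28} \cdot 509 = \frac{1}{2} \cdot \frac{1}{28} \left(-1\right) 509 = \left(- \frac{1}{56}\right) 509 = - \frac{509}{56}$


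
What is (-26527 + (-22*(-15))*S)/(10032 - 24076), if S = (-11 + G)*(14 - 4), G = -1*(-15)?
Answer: 13327/14044 ≈ 0.94895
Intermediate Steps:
G = 15
S = 40 (S = (-11 + 15)*(14 - 4) = 4*10 = 40)
(-26527 + (-22*(-15))*S)/(10032 - 24076) = (-26527 - 22*(-15)*40)/(10032 - 24076) = (-26527 + 330*40)/(-14044) = (-26527 + 13200)*(-1/14044) = -13327*(-1/14044) = 13327/14044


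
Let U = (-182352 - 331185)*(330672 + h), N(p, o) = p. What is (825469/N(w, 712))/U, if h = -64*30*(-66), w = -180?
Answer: 825469/42279788790720 ≈ 1.9524e-8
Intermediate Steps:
h = 126720 (h = -1920*(-66) = 126720)
U = -234887715504 (U = (-182352 - 331185)*(330672 + 126720) = -513537*457392 = -234887715504)
(825469/N(w, 712))/U = (825469/(-180))/(-234887715504) = (825469*(-1/180))*(-1/234887715504) = -825469/180*(-1/234887715504) = 825469/42279788790720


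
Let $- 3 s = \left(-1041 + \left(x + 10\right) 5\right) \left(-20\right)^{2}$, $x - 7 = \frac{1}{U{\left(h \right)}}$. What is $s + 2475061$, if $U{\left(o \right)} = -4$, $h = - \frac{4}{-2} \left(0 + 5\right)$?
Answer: $\frac{7808083}{3} \approx 2.6027 \cdot 10^{6}$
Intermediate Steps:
$h = 10$ ($h = \left(-4\right) \left(- \frac{1}{2}\right) 5 = 2 \cdot 5 = 10$)
$x = \frac{27}{4}$ ($x = 7 + \frac{1}{-4} = 7 - \frac{1}{4} = \frac{27}{4} \approx 6.75$)
$s = \frac{382900}{3}$ ($s = - \frac{\left(-1041 + \left(\frac{27}{4} + 10\right) 5\right) \left(-20\right)^{2}}{3} = - \frac{\left(-1041 + \frac{67}{4} \cdot 5\right) 400}{3} = - \frac{\left(-1041 + \frac{335}{4}\right) 400}{3} = - \frac{\left(- \frac{3829}{4}\right) 400}{3} = \left(- \frac{1}{3}\right) \left(-382900\right) = \frac{382900}{3} \approx 1.2763 \cdot 10^{5}$)
$s + 2475061 = \frac{382900}{3} + 2475061 = \frac{7808083}{3}$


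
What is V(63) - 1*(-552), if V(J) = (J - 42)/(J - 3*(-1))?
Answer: 12151/22 ≈ 552.32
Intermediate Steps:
V(J) = (-42 + J)/(3 + J) (V(J) = (-42 + J)/(J + 3) = (-42 + J)/(3 + J))
V(63) - 1*(-552) = (-42 + 63)/(3 + 63) - 1*(-552) = 21/66 + 552 = (1/66)*21 + 552 = 7/22 + 552 = 12151/22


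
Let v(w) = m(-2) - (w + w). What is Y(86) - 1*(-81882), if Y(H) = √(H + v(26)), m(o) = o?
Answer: 81882 + 4*√2 ≈ 81888.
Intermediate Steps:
v(w) = -2 - 2*w (v(w) = -2 - (w + w) = -2 - 2*w)
Y(H) = √(-54 + H) (Y(H) = √(H + (-2 - 2*26)) = √(H + (-2 - 52)) = √(H - 54) = √(-54 + H))
Y(86) - 1*(-81882) = √(-54 + 86) - 1*(-81882) = √32 + 81882 = 4*√2 + 81882 = 81882 + 4*√2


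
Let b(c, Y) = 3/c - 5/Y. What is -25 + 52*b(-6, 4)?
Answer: -116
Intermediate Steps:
b(c, Y) = -5/Y + 3/c
-25 + 52*b(-6, 4) = -25 + 52*(-5/4 + 3/(-6)) = -25 + 52*(-5*1/4 + 3*(-1/6)) = -25 + 52*(-5/4 - 1/2) = -25 + 52*(-7/4) = -25 - 91 = -116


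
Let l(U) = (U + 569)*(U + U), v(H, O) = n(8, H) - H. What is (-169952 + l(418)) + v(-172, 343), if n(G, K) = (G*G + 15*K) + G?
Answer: 652844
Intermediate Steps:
n(G, K) = G + G**2 + 15*K (n(G, K) = (G**2 + 15*K) + G = G + G**2 + 15*K)
v(H, O) = 72 + 14*H (v(H, O) = (8 + 8**2 + 15*H) - H = (8 + 64 + 15*H) - H = (72 + 15*H) - H = 72 + 14*H)
l(U) = 2*U*(569 + U) (l(U) = (569 + U)*(2*U) = 2*U*(569 + U))
(-169952 + l(418)) + v(-172, 343) = (-169952 + 2*418*(569 + 418)) + (72 + 14*(-172)) = (-169952 + 2*418*987) + (72 - 2408) = (-169952 + 825132) - 2336 = 655180 - 2336 = 652844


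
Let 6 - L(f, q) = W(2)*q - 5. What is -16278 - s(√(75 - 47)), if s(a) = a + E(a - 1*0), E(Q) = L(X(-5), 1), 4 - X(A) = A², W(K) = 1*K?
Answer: -16287 - 2*√7 ≈ -16292.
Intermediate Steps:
W(K) = K
X(A) = 4 - A²
L(f, q) = 11 - 2*q (L(f, q) = 6 - (2*q - 5) = 6 - (-5 + 2*q) = 6 + (5 - 2*q) = 11 - 2*q)
E(Q) = 9 (E(Q) = 11 - 2*1 = 11 - 2 = 9)
s(a) = 9 + a (s(a) = a + 9 = 9 + a)
-16278 - s(√(75 - 47)) = -16278 - (9 + √(75 - 47)) = -16278 - (9 + √28) = -16278 - (9 + 2*√7) = -16278 + (-9 - 2*√7) = -16287 - 2*√7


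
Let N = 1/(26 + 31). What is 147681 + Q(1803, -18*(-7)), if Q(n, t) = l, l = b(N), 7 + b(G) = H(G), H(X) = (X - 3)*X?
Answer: 479792656/3249 ≈ 1.4767e+5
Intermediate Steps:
N = 1/57 ≈ 0.017544
H(X) = X*(-3 + X) (H(X) = (-3 + X)*X = X*(-3 + X))
b(G) = -7 + G*(-3 + G)
l = -22913/3249 (l = -7 + (-3 + 1/57)/57 = -7 + (1/57)*(-170/57) = -7 - 170/3249 = -22913/3249 ≈ -7.0523)
Q(n, t) = -22913/3249
147681 + Q(1803, -18*(-7)) = 147681 - 22913/3249 = 479792656/3249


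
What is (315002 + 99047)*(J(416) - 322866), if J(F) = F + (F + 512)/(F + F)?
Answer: -3471250593879/26 ≈ -1.3351e+11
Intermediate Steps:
J(F) = F + (512 + F)/(2*F) (J(F) = F + (512 + F)/((2*F)) = F + (512 + F)*(1/(2*F)) = F + (512 + F)/(2*F))
(315002 + 99047)*(J(416) - 322866) = (315002 + 99047)*((½ + 416 + 256/416) - 322866) = 414049*((½ + 416 + 256*(1/416)) - 322866) = 414049*((½ + 416 + 8/13) - 322866) = 414049*(10845/26 - 322866) = 414049*(-8383671/26) = -3471250593879/26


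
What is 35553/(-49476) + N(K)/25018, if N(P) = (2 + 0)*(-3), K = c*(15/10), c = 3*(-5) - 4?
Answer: -21184805/29471204 ≈ -0.71883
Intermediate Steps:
c = -19 (c = -15 - 4 = -19)
K = -57/2 (K = -285/10 = -19*3/2 = -57/2 ≈ -28.500)
N(P) = -6 (N(P) = 2*(-3) = -6)
35553/(-49476) + N(K)/25018 = 35553/(-49476) - 6/25018 = 35553*(-1/49476) - 6*1/25018 = -1693/2356 - 3/12509 = -21184805/29471204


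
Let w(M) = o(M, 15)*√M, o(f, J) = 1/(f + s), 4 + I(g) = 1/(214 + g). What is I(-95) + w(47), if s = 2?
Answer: -475/119 + √47/49 ≈ -3.8517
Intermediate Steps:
I(g) = -4 + 1/(214 + g)
o(f, J) = 1/(2 + f) (o(f, J) = 1/(f + 2) = 1/(2 + f))
w(M) = √M/(2 + M)
I(-95) + w(47) = (-855 - 4*(-95))/(214 - 95) + √47/(2 + 47) = (-855 + 380)/119 + √47/49 = (1/119)*(-475) + √47*(1/49) = -475/119 + √47/49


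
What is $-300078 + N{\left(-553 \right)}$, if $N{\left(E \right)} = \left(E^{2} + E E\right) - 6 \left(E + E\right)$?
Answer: $318176$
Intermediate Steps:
$N{\left(E \right)} = - 12 E + 2 E^{2}$ ($N{\left(E \right)} = \left(E^{2} + E^{2}\right) - 6 \cdot 2 E = 2 E^{2} - 12 E = - 12 E + 2 E^{2}$)
$-300078 + N{\left(-553 \right)} = -300078 + 2 \left(-553\right) \left(-6 - 553\right) = -300078 + 2 \left(-553\right) \left(-559\right) = -300078 + 618254 = 318176$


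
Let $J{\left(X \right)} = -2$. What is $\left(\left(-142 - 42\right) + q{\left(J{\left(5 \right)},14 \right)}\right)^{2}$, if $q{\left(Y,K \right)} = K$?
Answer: $28900$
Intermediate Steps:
$\left(\left(-142 - 42\right) + q{\left(J{\left(5 \right)},14 \right)}\right)^{2} = \left(\left(-142 - 42\right) + 14\right)^{2} = \left(-184 + 14\right)^{2} = \left(-170\right)^{2} = 28900$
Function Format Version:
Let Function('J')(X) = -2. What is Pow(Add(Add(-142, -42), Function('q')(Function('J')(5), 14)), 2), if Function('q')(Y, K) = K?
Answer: 28900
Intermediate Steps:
Pow(Add(Add(-142, -42), Function('q')(Function('J')(5), 14)), 2) = Pow(Add(Add(-142, -42), 14), 2) = Pow(Add(-184, 14), 2) = Pow(-170, 2) = 28900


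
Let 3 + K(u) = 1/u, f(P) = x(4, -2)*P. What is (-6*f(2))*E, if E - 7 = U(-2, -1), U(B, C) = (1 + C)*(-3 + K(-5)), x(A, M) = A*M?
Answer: 672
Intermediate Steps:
f(P) = -8*P (f(P) = (4*(-2))*P = -8*P)
K(u) = -3 + 1/u
U(B, C) = -31/5 - 31*C/5 (U(B, C) = (1 + C)*(-3 + (-3 + 1/(-5))) = (1 + C)*(-3 + (-3 - ⅕)) = (1 + C)*(-3 - 16/5) = (1 + C)*(-31/5) = -31/5 - 31*C/5)
E = 7 (E = 7 + (-31/5 - 31/5*(-1)) = 7 + (-31/5 + 31/5) = 7 + 0 = 7)
(-6*f(2))*E = -(-48)*2*7 = -6*(-16)*7 = 96*7 = 672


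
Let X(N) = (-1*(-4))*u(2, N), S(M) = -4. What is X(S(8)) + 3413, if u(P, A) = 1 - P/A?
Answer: 3419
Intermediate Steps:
u(P, A) = 1 - P/A
X(N) = 4*(-2 + N)/N (X(N) = (-1*(-4))*((N - 1*2)/N) = 4*((N - 2)/N) = 4*((-2 + N)/N) = 4*(-2 + N)/N)
X(S(8)) + 3413 = (4 - 8/(-4)) + 3413 = (4 - 8*(-1/4)) + 3413 = (4 + 2) + 3413 = 6 + 3413 = 3419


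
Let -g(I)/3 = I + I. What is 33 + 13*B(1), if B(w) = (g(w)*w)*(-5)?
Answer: 423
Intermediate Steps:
g(I) = -6*I (g(I) = -3*(I + I) = -6*I)
B(w) = 30*w² (B(w) = ((-6*w)*w)*(-5) = -6*w²*(-5) = 30*w²)
33 + 13*B(1) = 33 + 13*(30*1²) = 33 + 13*(30*1) = 33 + 13*30 = 33 + 390 = 423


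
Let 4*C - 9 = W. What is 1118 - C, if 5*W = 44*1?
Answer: 22271/20 ≈ 1113.6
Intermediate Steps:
W = 44/5 (W = (44*1)/5 = (1/5)*44 = 44/5 ≈ 8.8000)
C = 89/20 (C = 9/4 + (1/4)*(44/5) = 9/4 + 11/5 = 89/20 ≈ 4.4500)
1118 - C = 1118 - 1*89/20 = 1118 - 89/20 = 22271/20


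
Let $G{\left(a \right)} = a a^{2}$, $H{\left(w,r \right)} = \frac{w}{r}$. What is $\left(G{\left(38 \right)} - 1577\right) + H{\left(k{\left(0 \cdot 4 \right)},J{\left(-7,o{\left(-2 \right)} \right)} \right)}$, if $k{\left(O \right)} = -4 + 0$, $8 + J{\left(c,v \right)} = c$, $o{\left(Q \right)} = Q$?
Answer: $\frac{799429}{15} \approx 53295.0$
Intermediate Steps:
$J{\left(c,v \right)} = -8 + c$
$k{\left(O \right)} = -4$
$G{\left(a \right)} = a^{3}$
$\left(G{\left(38 \right)} - 1577\right) + H{\left(k{\left(0 \cdot 4 \right)},J{\left(-7,o{\left(-2 \right)} \right)} \right)} = \left(38^{3} - 1577\right) - \frac{4}{-8 - 7} = \left(54872 - 1577\right) - \frac{4}{-15} = 53295 - - \frac{4}{15} = 53295 + \frac{4}{15} = \frac{799429}{15}$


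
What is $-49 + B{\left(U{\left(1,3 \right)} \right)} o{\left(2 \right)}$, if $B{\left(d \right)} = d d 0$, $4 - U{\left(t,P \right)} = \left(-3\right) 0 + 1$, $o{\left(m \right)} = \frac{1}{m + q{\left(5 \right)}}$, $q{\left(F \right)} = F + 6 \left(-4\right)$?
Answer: $-49$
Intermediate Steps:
$q{\left(F \right)} = -24 + F$ ($q{\left(F \right)} = F - 24 = -24 + F$)
$o{\left(m \right)} = \frac{1}{-19 + m}$ ($o{\left(m \right)} = \frac{1}{m + \left(-24 + 5\right)} = \frac{1}{m - 19} = \frac{1}{-19 + m}$)
$U{\left(t,P \right)} = 3$ ($U{\left(t,P \right)} = 4 - \left(\left(-3\right) 0 + 1\right) = 4 - \left(0 + 1\right) = 4 - 1 = 3$)
$B{\left(d \right)} = 0$ ($B{\left(d \right)} = d^{2} \cdot 0 = 0$)
$-49 + B{\left(U{\left(1,3 \right)} \right)} o{\left(2 \right)} = -49 + \frac{0}{-19 + 2} = -49 + \frac{0}{-17} = -49 + 0 \left(- \frac{1}{17}\right) = -49 + 0 = -49$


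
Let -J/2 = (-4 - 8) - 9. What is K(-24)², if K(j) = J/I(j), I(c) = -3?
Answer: 196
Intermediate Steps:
J = 42 (J = -2*((-4 - 8) - 9) = -2*(-12 - 9) = -2*(-21) = 42)
K(j) = -14 (K(j) = 42/(-3) = 42*(-⅓) = -14)
K(-24)² = (-14)² = 196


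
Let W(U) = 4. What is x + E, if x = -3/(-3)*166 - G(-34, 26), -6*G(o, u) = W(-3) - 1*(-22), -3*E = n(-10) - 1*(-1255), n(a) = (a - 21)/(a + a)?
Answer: -14911/60 ≈ -248.52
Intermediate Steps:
n(a) = (-21 + a)/(2*a) (n(a) = (-21 + a)/((2*a)) = (-21 + a)*(1/(2*a)) = (-21 + a)/(2*a))
E = -8377/20 (E = -((1/2)*(-21 - 10)/(-10) - 1*(-1255))/3 = -((1/2)*(-1/10)*(-31) + 1255)/3 = -(31/20 + 1255)/3 = -1/3*25131/20 = -8377/20 ≈ -418.85)
G(o, u) = -13/3 (G(o, u) = -(4 - 1*(-22))/6 = -(4 + 22)/6 = -1/6*26 = -13/3)
x = 511/3 (x = -3/(-3)*166 - 1*(-13/3) = -3*(-1/3)*166 + 13/3 = 1*166 + 13/3 = 166 + 13/3 = 511/3 ≈ 170.33)
x + E = 511/3 - 8377/20 = -14911/60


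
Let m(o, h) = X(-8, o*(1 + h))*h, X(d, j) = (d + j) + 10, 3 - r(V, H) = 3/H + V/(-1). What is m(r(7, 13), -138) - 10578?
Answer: 2259960/13 ≈ 1.7384e+5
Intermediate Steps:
r(V, H) = 3 + V - 3/H (r(V, H) = 3 - (3/H + V/(-1)) = 3 - (3/H + V*(-1)) = 3 - (3/H - V) = 3 - (-V + 3/H) = 3 + (V - 3/H) = 3 + V - 3/H)
X(d, j) = 10 + d + j
m(o, h) = h*(2 + o*(1 + h)) (m(o, h) = (10 - 8 + o*(1 + h))*h = (2 + o*(1 + h))*h = h*(2 + o*(1 + h)))
m(r(7, 13), -138) - 10578 = -138*(2 + (3 + 7 - 3/13)*(1 - 138)) - 10578 = -138*(2 + (3 + 7 - 3*1/13)*(-137)) - 10578 = -138*(2 + (3 + 7 - 3/13)*(-137)) - 10578 = -138*(2 + (127/13)*(-137)) - 10578 = -138*(2 - 17399/13) - 10578 = -138*(-17373/13) - 10578 = 2397474/13 - 10578 = 2259960/13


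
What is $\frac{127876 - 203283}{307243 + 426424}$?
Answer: $- \frac{75407}{733667} \approx -0.10278$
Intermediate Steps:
$\frac{127876 - 203283}{307243 + 426424} = - \frac{75407}{733667}$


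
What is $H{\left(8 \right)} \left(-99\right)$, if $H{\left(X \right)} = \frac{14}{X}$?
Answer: $- \frac{693}{4} \approx -173.25$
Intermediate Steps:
$H{\left(8 \right)} \left(-99\right) = \frac{14}{8} \left(-99\right) = 14 \cdot \frac{1}{8} \left(-99\right) = \frac{7}{4} \left(-99\right) = - \frac{693}{4}$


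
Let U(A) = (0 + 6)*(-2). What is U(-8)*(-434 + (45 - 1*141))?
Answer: 6360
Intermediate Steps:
U(A) = -12 (U(A) = 6*(-2) = -12)
U(-8)*(-434 + (45 - 1*141)) = -12*(-434 + (45 - 1*141)) = -12*(-434 + (45 - 141)) = -12*(-434 - 96) = -12*(-530) = 6360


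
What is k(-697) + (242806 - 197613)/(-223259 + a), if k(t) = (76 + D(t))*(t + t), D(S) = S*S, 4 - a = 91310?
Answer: -213062326590043/314565 ≈ -6.7732e+8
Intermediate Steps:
a = -91306 (a = 4 - 1*91310 = 4 - 91310 = -91306)
D(S) = S²
k(t) = 2*t*(76 + t²) (k(t) = (76 + t²)*(t + t) = (76 + t²)*(2*t) = 2*t*(76 + t²))
k(-697) + (242806 - 197613)/(-223259 + a) = 2*(-697)*(76 + (-697)²) + (242806 - 197613)/(-223259 - 91306) = 2*(-697)*(76 + 485809) + 45193/(-314565) = 2*(-697)*485885 + 45193*(-1/314565) = -677323690 - 45193/314565 = -213062326590043/314565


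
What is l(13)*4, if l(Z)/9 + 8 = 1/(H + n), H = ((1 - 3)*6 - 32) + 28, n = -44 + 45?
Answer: -1452/5 ≈ -290.40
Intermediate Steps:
n = 1
H = -16 (H = (-2*6 - 32) + 28 = (-12 - 32) + 28 = -44 + 28 = -16)
l(Z) = -363/5 (l(Z) = -72 + 9/(-16 + 1) = -72 + 9/(-15) = -72 + 9*(-1/15) = -72 - 3/5 = -363/5)
l(13)*4 = -363/5*4 = -1452/5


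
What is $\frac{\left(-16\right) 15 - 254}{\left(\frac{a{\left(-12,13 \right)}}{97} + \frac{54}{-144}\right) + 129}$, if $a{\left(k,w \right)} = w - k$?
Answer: $- \frac{383344}{100013} \approx -3.8329$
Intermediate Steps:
$\frac{\left(-16\right) 15 - 254}{\left(\frac{a{\left(-12,13 \right)}}{97} + \frac{54}{-144}\right) + 129} = \frac{\left(-16\right) 15 - 254}{\left(\frac{13 - -12}{97} + \frac{54}{-144}\right) + 129} = \frac{-240 - 254}{\left(\left(13 + 12\right) \frac{1}{97} + 54 \left(- \frac{1}{144}\right)\right) + 129} = - \frac{494}{\left(25 \cdot \frac{1}{97} - \frac{3}{8}\right) + 129} = - \frac{494}{\left(\frac{25}{97} - \frac{3}{8}\right) + 129} = - \frac{494}{- \frac{91}{776} + 129} = - \frac{494}{\frac{100013}{776}} = \left(-494\right) \frac{776}{100013} = - \frac{383344}{100013}$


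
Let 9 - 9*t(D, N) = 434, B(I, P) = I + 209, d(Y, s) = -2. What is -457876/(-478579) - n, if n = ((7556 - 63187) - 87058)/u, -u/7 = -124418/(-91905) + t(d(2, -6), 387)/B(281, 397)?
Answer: -263576648054153018/16259681802943 ≈ -16210.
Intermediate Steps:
B(I, P) = 209 + I
t(D, N) = -425/9 (t(D, N) = 1 - ⅑*434 = 1 - 434/9 = -425/9)
u = -33974917/3860010 (u = -7*(-124418/(-91905) - 425/(9*(209 + 281))) = -7*(-124418*(-1/91905) - 425/9/490) = -7*(124418/91905 - 425/9*1/490) = -7*(124418/91905 - 85/882) = -7*33974917/27020070 = -33974917/3860010 ≈ -8.8018)
n = 550780966890/33974917 (n = ((7556 - 63187) - 87058)/(-33974917/3860010) = (-55631 - 87058)*(-3860010/33974917) = -142689*(-3860010/33974917) = 550780966890/33974917 ≈ 16211.)
-457876/(-478579) - n = -457876/(-478579) - 1*550780966890/33974917 = -457876*(-1/478579) - 550780966890/33974917 = 457876/478579 - 550780966890/33974917 = -263576648054153018/16259681802943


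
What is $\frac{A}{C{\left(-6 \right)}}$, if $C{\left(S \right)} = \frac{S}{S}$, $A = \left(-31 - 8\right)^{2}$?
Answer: $1521$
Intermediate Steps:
$A = 1521$ ($A = \left(-39\right)^{2} = 1521$)
$C{\left(S \right)} = 1$
$\frac{A}{C{\left(-6 \right)}} = 1^{-1} \cdot 1521 = 1 \cdot 1521 = 1521$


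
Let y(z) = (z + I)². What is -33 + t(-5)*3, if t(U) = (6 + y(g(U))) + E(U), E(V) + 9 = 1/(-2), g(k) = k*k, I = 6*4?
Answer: 14319/2 ≈ 7159.5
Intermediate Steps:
I = 24
g(k) = k²
E(V) = -19/2 (E(V) = -9 + 1/(-2) = -9 - ½ = -19/2)
y(z) = (24 + z)² (y(z) = (z + 24)² = (24 + z)²)
t(U) = -7/2 + (24 + U²)² (t(U) = (6 + (24 + U²)²) - 19/2 = -7/2 + (24 + U²)²)
-33 + t(-5)*3 = -33 + (-7/2 + (24 + (-5)²)²)*3 = -33 + (-7/2 + (24 + 25)²)*3 = -33 + (-7/2 + 49²)*3 = -33 + (-7/2 + 2401)*3 = -33 + (4795/2)*3 = -33 + 14385/2 = 14319/2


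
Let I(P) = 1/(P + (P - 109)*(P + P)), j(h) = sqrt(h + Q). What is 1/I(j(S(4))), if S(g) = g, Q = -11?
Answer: -14 - 217*I*sqrt(7) ≈ -14.0 - 574.13*I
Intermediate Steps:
j(h) = sqrt(-11 + h) (j(h) = sqrt(h - 11) = sqrt(-11 + h))
I(P) = 1/(P + 2*P*(-109 + P)) (I(P) = 1/(P + (-109 + P)*(2*P)) = 1/(P + 2*P*(-109 + P)))
1/I(j(S(4))) = 1/(1/((sqrt(-11 + 4))*(-217 + 2*sqrt(-11 + 4)))) = 1/(1/((sqrt(-7))*(-217 + 2*sqrt(-7)))) = 1/(1/(((I*sqrt(7)))*(-217 + 2*(I*sqrt(7))))) = 1/((-I*sqrt(7)/7)/(-217 + 2*I*sqrt(7))) = 1/(-I*sqrt(7)/(7*(-217 + 2*I*sqrt(7)))) = I*sqrt(7)*(-217 + 2*I*sqrt(7))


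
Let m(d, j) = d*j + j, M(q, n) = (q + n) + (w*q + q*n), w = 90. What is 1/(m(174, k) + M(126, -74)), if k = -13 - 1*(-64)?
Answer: 1/10993 ≈ 9.0967e-5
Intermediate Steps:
M(q, n) = n + 91*q + n*q (M(q, n) = (q + n) + (90*q + q*n) = (n + q) + (90*q + n*q) = n + 91*q + n*q)
k = 51 (k = -13 + 64 = 51)
m(d, j) = j + d*j
1/(m(174, k) + M(126, -74)) = 1/(51*(1 + 174) + (-74 + 91*126 - 74*126)) = 1/(51*175 + (-74 + 11466 - 9324)) = 1/(8925 + 2068) = 1/10993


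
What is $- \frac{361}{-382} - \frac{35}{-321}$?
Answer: $\frac{129251}{122622} \approx 1.0541$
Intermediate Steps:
$- \frac{361}{-382} - \frac{35}{-321} = \left(-361\right) \left(- \frac{1}{382}\right) - - \frac{35}{321} = \frac{361}{382} + \frac{35}{321} = \frac{129251}{122622}$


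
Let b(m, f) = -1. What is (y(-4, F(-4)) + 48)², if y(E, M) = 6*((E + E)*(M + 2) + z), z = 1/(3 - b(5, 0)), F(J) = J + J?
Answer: 455625/4 ≈ 1.1391e+5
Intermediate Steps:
F(J) = 2*J
z = ¼ (z = 1/(3 - 1*(-1)) = 1/(3 + 1) = 1/4 = ¼ ≈ 0.25000)
y(E, M) = 3/2 + 12*E*(2 + M) (y(E, M) = 6*((E + E)*(M + 2) + ¼) = 6*((2*E)*(2 + M) + ¼) = 6*(2*E*(2 + M) + ¼) = 6*(¼ + 2*E*(2 + M)) = 3/2 + 12*E*(2 + M))
(y(-4, F(-4)) + 48)² = ((3/2 + 24*(-4) + 12*(-4)*(2*(-4))) + 48)² = ((3/2 - 96 + 12*(-4)*(-8)) + 48)² = ((3/2 - 96 + 384) + 48)² = (579/2 + 48)² = (675/2)² = 455625/4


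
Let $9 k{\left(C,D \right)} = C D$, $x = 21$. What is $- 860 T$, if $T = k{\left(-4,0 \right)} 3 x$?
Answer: $0$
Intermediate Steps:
$k{\left(C,D \right)} = \frac{C D}{9}$
$T = 0$ ($T = \frac{1}{9} \left(-4\right) 0 \cdot 3 \cdot 21 = 0 \cdot 3 \cdot 21 = 0 \cdot 21 = 0$)
$- 860 T = \left(-860\right) 0 = 0$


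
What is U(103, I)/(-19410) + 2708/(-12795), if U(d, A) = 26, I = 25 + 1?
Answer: -352633/1655673 ≈ -0.21298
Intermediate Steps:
I = 26
U(103, I)/(-19410) + 2708/(-12795) = 26/(-19410) + 2708/(-12795) = 26*(-1/19410) + 2708*(-1/12795) = -13/9705 - 2708/12795 = -352633/1655673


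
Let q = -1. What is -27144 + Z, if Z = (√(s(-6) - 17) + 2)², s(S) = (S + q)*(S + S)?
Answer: -27073 + 4*√67 ≈ -27040.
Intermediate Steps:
s(S) = 2*S*(-1 + S) (s(S) = (S - 1)*(S + S) = (-1 + S)*(2*S) = 2*S*(-1 + S))
Z = (2 + √67)² (Z = (√(2*(-6)*(-1 - 6) - 17) + 2)² = (√(2*(-6)*(-7) - 17) + 2)² = (√(84 - 17) + 2)² = (√67 + 2)² = (2 + √67)² ≈ 103.74)
-27144 + Z = -27144 + (2 + √67)²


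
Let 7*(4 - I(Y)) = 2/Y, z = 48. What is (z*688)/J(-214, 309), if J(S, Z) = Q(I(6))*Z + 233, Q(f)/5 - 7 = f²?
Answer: 4854528/5171891 ≈ 0.93864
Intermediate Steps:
I(Y) = 4 - 2/(7*Y)
Q(f) = 35 + 5*f²
J(S, Z) = 233 + 49880*Z/441 (J(S, Z) = (35 + 5*(4 - 2/7/6)²)*Z + 233 = (35 + 5*(4 - 2/7*⅙)²)*Z + 233 = (35 + 5*(4 - 1/21)²)*Z + 233 = (35 + 5*(83/21)²)*Z + 233 = (35 + 5*(6889/441))*Z + 233 = (35 + 34445/441)*Z + 233 = 49880*Z/441 + 233 = 233 + 49880*Z/441)
(z*688)/J(-214, 309) = (48*688)/(233 + (49880/441)*309) = 33024/(233 + 5137640/147) = 33024/(5171891/147) = 33024*(147/5171891) = 4854528/5171891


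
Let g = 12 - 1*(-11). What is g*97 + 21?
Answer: 2252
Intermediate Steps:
g = 23 (g = 12 + 11 = 23)
g*97 + 21 = 23*97 + 21 = 2231 + 21 = 2252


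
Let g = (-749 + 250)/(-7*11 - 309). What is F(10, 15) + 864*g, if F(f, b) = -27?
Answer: 210357/193 ≈ 1089.9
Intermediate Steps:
g = 499/386 (g = -499/(-77 - 309) = -499/(-386) = -499*(-1/386) = 499/386 ≈ 1.2927)
F(10, 15) + 864*g = -27 + 864*(499/386) = -27 + 215568/193 = 210357/193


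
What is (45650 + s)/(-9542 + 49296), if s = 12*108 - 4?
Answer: 23471/19877 ≈ 1.1808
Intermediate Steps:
s = 1292 (s = 1296 - 4 = 1292)
(45650 + s)/(-9542 + 49296) = (45650 + 1292)/(-9542 + 49296) = 46942/39754 = 46942*(1/39754) = 23471/19877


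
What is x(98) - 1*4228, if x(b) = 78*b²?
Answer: 744884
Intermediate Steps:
x(98) - 1*4228 = 78*98² - 1*4228 = 78*9604 - 4228 = 749112 - 4228 = 744884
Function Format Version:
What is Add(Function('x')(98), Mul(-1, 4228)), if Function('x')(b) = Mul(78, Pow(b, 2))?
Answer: 744884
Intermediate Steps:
Add(Function('x')(98), Mul(-1, 4228)) = Add(Mul(78, Pow(98, 2)), Mul(-1, 4228)) = Add(Mul(78, 9604), -4228) = Add(749112, -4228) = 744884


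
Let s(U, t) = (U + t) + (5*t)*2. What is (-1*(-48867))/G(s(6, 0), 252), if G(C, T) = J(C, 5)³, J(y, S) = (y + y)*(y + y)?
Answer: 16289/995328 ≈ 0.016365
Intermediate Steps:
s(U, t) = U + 11*t (s(U, t) = (U + t) + 10*t = U + 11*t)
J(y, S) = 4*y² (J(y, S) = (2*y)*(2*y) = 4*y²)
G(C, T) = 64*C⁶ (G(C, T) = (4*C²)³ = 64*C⁶)
(-1*(-48867))/G(s(6, 0), 252) = (-1*(-48867))/((64*(6 + 11*0)⁶)) = 48867/((64*(6 + 0)⁶)) = 48867/((64*6⁶)) = 48867/((64*46656)) = 48867/2985984 = 48867*(1/2985984) = 16289/995328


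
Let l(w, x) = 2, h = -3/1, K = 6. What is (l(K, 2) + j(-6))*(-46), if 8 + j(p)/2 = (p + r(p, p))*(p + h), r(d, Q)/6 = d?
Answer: -34132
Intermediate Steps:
h = -3 (h = -3*1 = -3)
r(d, Q) = 6*d
j(p) = -16 + 14*p*(-3 + p) (j(p) = -16 + 2*((p + 6*p)*(p - 3)) = -16 + 2*((7*p)*(-3 + p)) = -16 + 2*(7*p*(-3 + p)) = -16 + 14*p*(-3 + p))
(l(K, 2) + j(-6))*(-46) = (2 + (-16 - 42*(-6) + 14*(-6)²))*(-46) = (2 + (-16 + 252 + 14*36))*(-46) = (2 + (-16 + 252 + 504))*(-46) = (2 + 740)*(-46) = 742*(-46) = -34132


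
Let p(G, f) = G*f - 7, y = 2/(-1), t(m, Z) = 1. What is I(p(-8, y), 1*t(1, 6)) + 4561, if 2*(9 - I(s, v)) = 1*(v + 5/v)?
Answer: 4567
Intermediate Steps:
y = -2 (y = 2*(-1) = -2)
p(G, f) = -7 + G*f
I(s, v) = 9 - 5/(2*v) - v/2 (I(s, v) = 9 - (v + 5/v)/2 = 9 + (-5/(2*v) - v/2) = 9 - 5/(2*v) - v/2)
I(p(-8, y), 1*t(1, 6)) + 4561 = (9 - 5/(2*1) - 1/2) + 4561 = (9 - 5/2/1 - 1/2*1) + 4561 = (9 - 5/2*1 - 1/2) + 4561 = (9 - 5/2 - 1/2) + 4561 = 6 + 4561 = 4567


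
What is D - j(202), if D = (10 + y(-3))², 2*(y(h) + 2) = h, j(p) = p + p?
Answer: -1447/4 ≈ -361.75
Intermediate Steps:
j(p) = 2*p
y(h) = -2 + h/2
D = 169/4 (D = (10 + (-2 + (½)*(-3)))² = (10 + (-2 - 3/2))² = (10 - 7/2)² = (13/2)² = 169/4 ≈ 42.250)
D - j(202) = 169/4 - 2*202 = 169/4 - 1*404 = 169/4 - 404 = -1447/4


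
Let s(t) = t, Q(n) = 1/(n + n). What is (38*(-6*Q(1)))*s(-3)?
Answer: 342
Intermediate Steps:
Q(n) = 1/(2*n)
(38*(-6*Q(1)))*s(-3) = (38*(-3/1))*(-3) = (38*(-3))*(-3) = -114*(-3) = 342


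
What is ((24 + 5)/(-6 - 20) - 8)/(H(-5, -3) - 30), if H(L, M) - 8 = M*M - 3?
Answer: 237/416 ≈ 0.56971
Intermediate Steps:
H(L, M) = 5 + M² (H(L, M) = 8 + (M*M - 3) = 8 + (M² - 3) = 8 + (-3 + M²) = 5 + M²)
((24 + 5)/(-6 - 20) - 8)/(H(-5, -3) - 30) = ((24 + 5)/(-6 - 20) - 8)/((5 + (-3)²) - 30) = (29/(-26) - 8)/((5 + 9) - 30) = (29*(-1/26) - 8)/(14 - 30) = (-29/26 - 8)/(-16) = -1/16*(-237/26) = 237/416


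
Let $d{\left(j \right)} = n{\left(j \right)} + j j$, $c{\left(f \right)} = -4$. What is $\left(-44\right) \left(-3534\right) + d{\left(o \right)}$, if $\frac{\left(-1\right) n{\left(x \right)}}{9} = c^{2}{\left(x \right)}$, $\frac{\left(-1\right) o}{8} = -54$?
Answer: $341976$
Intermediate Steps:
$o = 432$ ($o = \left(-8\right) \left(-54\right) = 432$)
$n{\left(x \right)} = -144$ ($n{\left(x \right)} = - 9 \left(-4\right)^{2} = \left(-9\right) 16 = -144$)
$d{\left(j \right)} = -144 + j^{2}$ ($d{\left(j \right)} = -144 + j j = -144 + j^{2}$)
$\left(-44\right) \left(-3534\right) + d{\left(o \right)} = \left(-44\right) \left(-3534\right) - \left(144 - 432^{2}\right) = 155496 + \left(-144 + 186624\right) = 155496 + 186480 = 341976$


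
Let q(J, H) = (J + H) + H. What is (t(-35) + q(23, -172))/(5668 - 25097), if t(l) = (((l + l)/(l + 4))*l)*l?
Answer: -75799/602299 ≈ -0.12585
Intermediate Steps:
q(J, H) = J + 2*H (q(J, H) = (H + J) + H = J + 2*H)
t(l) = 2*l³/(4 + l) (t(l) = (((2*l)/(4 + l))*l)*l = ((2*l/(4 + l))*l)*l = (2*l²/(4 + l))*l = 2*l³/(4 + l))
(t(-35) + q(23, -172))/(5668 - 25097) = (2*(-35)³/(4 - 35) + (23 + 2*(-172)))/(5668 - 25097) = (2*(-42875)/(-31) + (23 - 344))/(-19429) = (2*(-42875)*(-1/31) - 321)*(-1/19429) = (85750/31 - 321)*(-1/19429) = (75799/31)*(-1/19429) = -75799/602299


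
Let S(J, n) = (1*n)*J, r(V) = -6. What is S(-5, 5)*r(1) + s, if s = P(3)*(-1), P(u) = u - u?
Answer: 150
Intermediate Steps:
P(u) = 0
s = 0 (s = 0*(-1) = 0)
S(J, n) = J*n (S(J, n) = n*J = J*n)
S(-5, 5)*r(1) + s = -5*5*(-6) + 0 = -25*(-6) + 0 = 150 + 0 = 150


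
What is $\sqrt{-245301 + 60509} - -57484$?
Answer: $57484 + 2 i \sqrt{46198} \approx 57484.0 + 429.87 i$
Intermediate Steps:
$\sqrt{-245301 + 60509} - -57484 = \sqrt{-184792} + 57484 = 2 i \sqrt{46198} + 57484 = 57484 + 2 i \sqrt{46198}$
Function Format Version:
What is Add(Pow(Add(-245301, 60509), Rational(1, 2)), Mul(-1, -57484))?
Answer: Add(57484, Mul(2, I, Pow(46198, Rational(1, 2)))) ≈ Add(57484., Mul(429.87, I))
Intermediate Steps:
Add(Pow(Add(-245301, 60509), Rational(1, 2)), Mul(-1, -57484)) = Add(Pow(-184792, Rational(1, 2)), 57484) = Add(Mul(2, I, Pow(46198, Rational(1, 2))), 57484) = Add(57484, Mul(2, I, Pow(46198, Rational(1, 2))))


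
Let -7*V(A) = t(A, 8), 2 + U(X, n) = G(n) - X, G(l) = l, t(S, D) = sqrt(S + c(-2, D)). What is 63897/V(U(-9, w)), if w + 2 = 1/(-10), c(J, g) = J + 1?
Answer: -149093*sqrt(390)/13 ≈ -2.2649e+5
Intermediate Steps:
c(J, g) = 1 + J
w = -21/10 (w = -2 + 1/(-10) = -2 - 1/10 = -21/10 ≈ -2.1000)
t(S, D) = sqrt(-1 + S) (t(S, D) = sqrt(S + (1 - 2)) = sqrt(S - 1) = sqrt(-1 + S))
U(X, n) = -2 + n - X (U(X, n) = -2 + (n - X) = -2 + n - X)
V(A) = -sqrt(-1 + A)/7
63897/V(U(-9, w)) = 63897/((-sqrt(-1 + (-2 - 21/10 - 1*(-9)))/7)) = 63897/((-sqrt(-1 + (-2 - 21/10 + 9))/7)) = 63897/((-sqrt(-1 + 49/10)/7)) = 63897/((-sqrt(390)/70)) = 63897*(-7*sqrt(390)/39) = -149093*sqrt(390)/13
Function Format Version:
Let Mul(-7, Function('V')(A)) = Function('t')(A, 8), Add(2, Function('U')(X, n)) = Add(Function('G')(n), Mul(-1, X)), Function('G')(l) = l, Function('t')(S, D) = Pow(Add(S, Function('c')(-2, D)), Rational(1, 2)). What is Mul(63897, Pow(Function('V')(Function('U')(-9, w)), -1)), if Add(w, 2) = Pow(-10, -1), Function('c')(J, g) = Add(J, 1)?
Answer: Mul(Rational(-149093, 13), Pow(390, Rational(1, 2))) ≈ -2.2649e+5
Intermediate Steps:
Function('c')(J, g) = Add(1, J)
w = Rational(-21, 10) (w = Add(-2, Pow(-10, -1)) = Add(-2, Rational(-1, 10)) = Rational(-21, 10) ≈ -2.1000)
Function('t')(S, D) = Pow(Add(-1, S), Rational(1, 2)) (Function('t')(S, D) = Pow(Add(S, Add(1, -2)), Rational(1, 2)) = Pow(Add(S, -1), Rational(1, 2)) = Pow(Add(-1, S), Rational(1, 2)))
Function('U')(X, n) = Add(-2, n, Mul(-1, X)) (Function('U')(X, n) = Add(-2, Add(n, Mul(-1, X))) = Add(-2, n, Mul(-1, X)))
Function('V')(A) = Mul(Rational(-1, 7), Pow(Add(-1, A), Rational(1, 2)))
Mul(63897, Pow(Function('V')(Function('U')(-9, w)), -1)) = Mul(63897, Pow(Mul(Rational(-1, 7), Pow(Add(-1, Add(-2, Rational(-21, 10), Mul(-1, -9))), Rational(1, 2))), -1)) = Mul(63897, Pow(Mul(Rational(-1, 7), Pow(Add(-1, Add(-2, Rational(-21, 10), 9)), Rational(1, 2))), -1)) = Mul(63897, Pow(Mul(Rational(-1, 7), Pow(Add(-1, Rational(49, 10)), Rational(1, 2))), -1)) = Mul(63897, Pow(Mul(Rational(-1, 7), Pow(Rational(39, 10), Rational(1, 2))), -1)) = Mul(63897, Pow(Mul(Rational(-1, 7), Mul(Rational(1, 10), Pow(390, Rational(1, 2)))), -1)) = Mul(63897, Pow(Mul(Rational(-1, 70), Pow(390, Rational(1, 2))), -1)) = Mul(63897, Mul(Rational(-7, 39), Pow(390, Rational(1, 2)))) = Mul(Rational(-149093, 13), Pow(390, Rational(1, 2)))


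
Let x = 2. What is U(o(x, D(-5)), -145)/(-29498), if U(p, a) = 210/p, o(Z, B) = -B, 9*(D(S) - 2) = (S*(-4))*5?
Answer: 135/248626 ≈ 0.00054298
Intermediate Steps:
D(S) = 2 - 20*S/9 (D(S) = 2 + ((S*(-4))*5)/9 = 2 + (-4*S*5)/9 = 2 + (-20*S)/9 = 2 - 20*S/9)
U(o(x, D(-5)), -145)/(-29498) = (210/((-(2 - 20/9*(-5)))))/(-29498) = (210/((-(2 + 100/9))))*(-1/29498) = (210/((-1*118/9)))*(-1/29498) = (210/(-118/9))*(-1/29498) = (210*(-9/118))*(-1/29498) = -945/59*(-1/29498) = 135/248626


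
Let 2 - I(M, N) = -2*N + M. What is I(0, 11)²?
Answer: 576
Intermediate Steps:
I(M, N) = 2 - M + 2*N (I(M, N) = 2 - (-2*N + M) = 2 - (M - 2*N) = 2 + (-M + 2*N) = 2 - M + 2*N)
I(0, 11)² = (2 - 1*0 + 2*11)² = (2 + 0 + 22)² = 24² = 576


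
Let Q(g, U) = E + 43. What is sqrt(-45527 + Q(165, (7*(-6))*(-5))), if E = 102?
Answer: I*sqrt(45382) ≈ 213.03*I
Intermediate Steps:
Q(g, U) = 145 (Q(g, U) = 102 + 43 = 145)
sqrt(-45527 + Q(165, (7*(-6))*(-5))) = sqrt(-45527 + 145) = sqrt(-45382) = I*sqrt(45382)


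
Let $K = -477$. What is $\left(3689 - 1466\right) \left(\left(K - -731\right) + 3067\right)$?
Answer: $7382583$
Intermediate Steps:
$\left(3689 - 1466\right) \left(\left(K - -731\right) + 3067\right) = \left(3689 - 1466\right) \left(\left(-477 - -731\right) + 3067\right) = 2223 \left(\left(-477 + 731\right) + 3067\right) = 2223 \left(254 + 3067\right) = 2223 \cdot 3321 = 7382583$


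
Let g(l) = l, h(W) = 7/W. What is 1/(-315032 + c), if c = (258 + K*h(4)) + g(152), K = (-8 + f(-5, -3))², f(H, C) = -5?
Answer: -4/1257305 ≈ -3.1814e-6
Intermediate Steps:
K = 169 (K = (-8 - 5)² = (-13)² = 169)
c = 2823/4 (c = (258 + 169*(7/4)) + 152 = (258 + 1183/4) + 152 = 2215/4 + 152 = 2823/4 ≈ 705.75)
1/(-315032 + c) = 1/(-315032 + 2823/4) = 1/(-1257305/4) = -4/1257305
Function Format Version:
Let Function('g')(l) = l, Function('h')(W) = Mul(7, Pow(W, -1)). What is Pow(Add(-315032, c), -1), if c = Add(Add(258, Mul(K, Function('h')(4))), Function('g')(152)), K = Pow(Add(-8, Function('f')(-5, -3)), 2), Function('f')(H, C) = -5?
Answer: Rational(-4, 1257305) ≈ -3.1814e-6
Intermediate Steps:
K = 169 (K = Pow(Add(-8, -5), 2) = Pow(-13, 2) = 169)
c = Rational(2823, 4) (c = Add(Add(258, Mul(169, Mul(7, Pow(4, -1)))), 152) = Add(Add(258, Mul(169, Mul(7, Rational(1, 4)))), 152) = Add(Add(258, Mul(169, Rational(7, 4))), 152) = Add(Add(258, Rational(1183, 4)), 152) = Add(Rational(2215, 4), 152) = Rational(2823, 4) ≈ 705.75)
Pow(Add(-315032, c), -1) = Pow(Add(-315032, Rational(2823, 4)), -1) = Pow(Rational(-1257305, 4), -1) = Rational(-4, 1257305)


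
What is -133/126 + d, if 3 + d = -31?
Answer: -631/18 ≈ -35.056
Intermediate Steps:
d = -34 (d = -3 - 31 = -34)
-133/126 + d = -133/126 - 34 = -133*1/126 - 34 = -19/18 - 34 = -631/18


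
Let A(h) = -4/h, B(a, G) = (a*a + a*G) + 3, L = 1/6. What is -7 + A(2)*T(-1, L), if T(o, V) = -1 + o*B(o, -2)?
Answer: 7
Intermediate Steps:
L = 1/6 (L = 1*(1/6) = 1/6 ≈ 0.16667)
B(a, G) = 3 + a**2 + G*a (B(a, G) = (a**2 + G*a) + 3 = 3 + a**2 + G*a)
T(o, V) = -1 + o*(3 + o**2 - 2*o)
-7 + A(2)*T(-1, L) = -7 + (-4/2)*(-1 - (3 + (-1)**2 - 2*(-1))) = -7 + (-4*1/2)*(-1 - (3 + 1 + 2)) = -7 - 2*(-1 - 1*6) = -7 - 2*(-1 - 6) = -7 - 2*(-7) = -7 + 14 = 7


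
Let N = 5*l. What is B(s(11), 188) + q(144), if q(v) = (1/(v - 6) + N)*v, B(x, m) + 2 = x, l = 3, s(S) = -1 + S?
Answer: 49888/23 ≈ 2169.0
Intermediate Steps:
B(x, m) = -2 + x
N = 15 (N = 5*3 = 15)
q(v) = v*(15 + 1/(-6 + v)) (q(v) = (1/(v - 6) + 15)*v = (1/(-6 + v) + 15)*v = (15 + 1/(-6 + v))*v = v*(15 + 1/(-6 + v)))
B(s(11), 188) + q(144) = (-2 + (-1 + 11)) + 144*(-89 + 15*144)/(-6 + 144) = (-2 + 10) + 144*(-89 + 2160)/138 = 8 + 144*(1/138)*2071 = 8 + 49704/23 = 49888/23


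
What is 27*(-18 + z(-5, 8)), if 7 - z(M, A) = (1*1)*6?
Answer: -459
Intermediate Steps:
z(M, A) = 1 (z(M, A) = 7 - 1*1*6 = 7 - 6 = 1)
27*(-18 + z(-5, 8)) = 27*(-18 + 1) = 27*(-17) = -459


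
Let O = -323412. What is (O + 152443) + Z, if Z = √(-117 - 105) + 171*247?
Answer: -128732 + I*√222 ≈ -1.2873e+5 + 14.9*I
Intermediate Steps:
Z = 42237 + I*√222 (Z = √(-222) + 42237 = I*√222 + 42237 = 42237 + I*√222 ≈ 42237.0 + 14.9*I)
(O + 152443) + Z = (-323412 + 152443) + (42237 + I*√222) = -170969 + (42237 + I*√222) = -128732 + I*√222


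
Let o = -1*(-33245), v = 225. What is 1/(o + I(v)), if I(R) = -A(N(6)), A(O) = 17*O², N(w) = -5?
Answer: 1/32820 ≈ 3.0469e-5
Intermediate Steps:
o = 33245
I(R) = -425 (I(R) = -17*(-5)² = -17*25 = -1*425 = -425)
1/(o + I(v)) = 1/(33245 - 425) = 1/32820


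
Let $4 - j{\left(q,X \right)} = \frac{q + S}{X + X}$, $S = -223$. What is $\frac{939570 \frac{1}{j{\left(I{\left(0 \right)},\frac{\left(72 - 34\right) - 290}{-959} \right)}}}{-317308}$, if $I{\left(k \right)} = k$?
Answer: $- \frac{16912260}{2446365353} \approx -0.0069132$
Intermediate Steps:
$j{\left(q,X \right)} = 4 - \frac{-223 + q}{2 X}$ ($j{\left(q,X \right)} = 4 - \frac{q - 223}{X + X} = 4 - \frac{-223 + q}{2 X}$)
$\frac{939570 \frac{1}{j{\left(I{\left(0 \right)},\frac{\left(72 - 34\right) - 290}{-959} \right)}}}{-317308} = \frac{939570 \frac{1}{\frac{1}{2} \frac{1}{\left(\left(72 - 34\right) - 290\right) \frac{1}{-959}} \left(223 - 0 + 8 \frac{\left(72 - 34\right) - 290}{-959}\right)}}{-317308} = \frac{939570}{\frac{1}{2} \frac{1}{\left(38 - 290\right) \left(- \frac{1}{959}\right)} \left(223 + 0 + 8 \left(38 - 290\right) \left(- \frac{1}{959}\right)\right)} \left(- \frac{1}{317308}\right) = \frac{939570}{\frac{1}{2} \frac{1}{\left(-252\right) \left(- \frac{1}{959}\right)} \left(223 + 0 + 8 \left(\left(-252\right) \left(- \frac{1}{959}\right)\right)\right)} \left(- \frac{1}{317308}\right) = \frac{939570}{\frac{1}{2} \frac{1}{\frac{36}{137}} \left(223 + 0 + 8 \cdot \frac{36}{137}\right)} \left(- \frac{1}{317308}\right) = \frac{939570}{\frac{1}{2} \cdot \frac{137}{36} \left(223 + 0 + \frac{288}{137}\right)} \left(- \frac{1}{317308}\right) = \frac{939570}{\frac{1}{2} \cdot \frac{137}{36} \cdot \frac{30839}{137}} \left(- \frac{1}{317308}\right) = \frac{939570}{\frac{30839}{72}} \left(- \frac{1}{317308}\right) = 939570 \cdot \frac{72}{30839} \left(- \frac{1}{317308}\right) = \frac{67649040}{30839} \left(- \frac{1}{317308}\right) = - \frac{16912260}{2446365353}$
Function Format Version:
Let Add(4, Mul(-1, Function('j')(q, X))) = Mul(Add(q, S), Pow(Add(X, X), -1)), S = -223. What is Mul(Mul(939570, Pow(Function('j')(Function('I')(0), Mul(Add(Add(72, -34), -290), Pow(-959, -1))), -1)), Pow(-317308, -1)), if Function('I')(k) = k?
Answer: Rational(-16912260, 2446365353) ≈ -0.0069132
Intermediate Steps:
Function('j')(q, X) = Add(4, Mul(Rational(-1, 2), Pow(X, -1), Add(-223, q))) (Function('j')(q, X) = Add(4, Mul(-1, Mul(Add(q, -223), Pow(Add(X, X), -1)))) = Add(4, Mul(-1, Mul(Add(-223, q), Pow(Mul(2, X), -1)))) = Add(4, Mul(-1, Mul(Add(-223, q), Mul(Rational(1, 2), Pow(X, -1))))) = Add(4, Mul(-1, Mul(Rational(1, 2), Pow(X, -1), Add(-223, q)))) = Add(4, Mul(Rational(-1, 2), Pow(X, -1), Add(-223, q))))
Mul(Mul(939570, Pow(Function('j')(Function('I')(0), Mul(Add(Add(72, -34), -290), Pow(-959, -1))), -1)), Pow(-317308, -1)) = Mul(Mul(939570, Pow(Mul(Rational(1, 2), Pow(Mul(Add(Add(72, -34), -290), Pow(-959, -1)), -1), Add(223, Mul(-1, 0), Mul(8, Mul(Add(Add(72, -34), -290), Pow(-959, -1))))), -1)), Pow(-317308, -1)) = Mul(Mul(939570, Pow(Mul(Rational(1, 2), Pow(Mul(Add(38, -290), Rational(-1, 959)), -1), Add(223, 0, Mul(8, Mul(Add(38, -290), Rational(-1, 959))))), -1)), Rational(-1, 317308)) = Mul(Mul(939570, Pow(Mul(Rational(1, 2), Pow(Mul(-252, Rational(-1, 959)), -1), Add(223, 0, Mul(8, Mul(-252, Rational(-1, 959))))), -1)), Rational(-1, 317308)) = Mul(Mul(939570, Pow(Mul(Rational(1, 2), Pow(Rational(36, 137), -1), Add(223, 0, Mul(8, Rational(36, 137)))), -1)), Rational(-1, 317308)) = Mul(Mul(939570, Pow(Mul(Rational(1, 2), Rational(137, 36), Add(223, 0, Rational(288, 137))), -1)), Rational(-1, 317308)) = Mul(Mul(939570, Pow(Mul(Rational(1, 2), Rational(137, 36), Rational(30839, 137)), -1)), Rational(-1, 317308)) = Mul(Mul(939570, Pow(Rational(30839, 72), -1)), Rational(-1, 317308)) = Mul(Mul(939570, Rational(72, 30839)), Rational(-1, 317308)) = Mul(Rational(67649040, 30839), Rational(-1, 317308)) = Rational(-16912260, 2446365353)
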